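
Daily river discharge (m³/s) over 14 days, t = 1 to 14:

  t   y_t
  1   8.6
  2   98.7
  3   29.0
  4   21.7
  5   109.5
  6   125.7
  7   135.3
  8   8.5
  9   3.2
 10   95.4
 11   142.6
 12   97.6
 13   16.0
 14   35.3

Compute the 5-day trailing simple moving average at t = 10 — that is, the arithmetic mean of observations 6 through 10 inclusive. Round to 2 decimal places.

Sum of periods 6–10: 125.7 + 135.3 + 8.5 + 3.2 + 95.4 = 368.1
Divide by 5: 368.1 / 5 = 73.62

73.62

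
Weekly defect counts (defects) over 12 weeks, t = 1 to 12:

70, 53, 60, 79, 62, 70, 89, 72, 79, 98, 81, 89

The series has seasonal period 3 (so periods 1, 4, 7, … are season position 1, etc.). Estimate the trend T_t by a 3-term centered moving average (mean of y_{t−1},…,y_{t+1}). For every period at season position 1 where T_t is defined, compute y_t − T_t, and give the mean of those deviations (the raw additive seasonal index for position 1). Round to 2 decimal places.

Season position 1 occurs at t = 4, 7, 10 (where T_t is defined).
t=4: T_4 = 67.0000; y_4 − T_4 = 79 − 67.0000 = 12.0000
t=7: T_7 = 77.0000; y_7 − T_7 = 89 − 77.0000 = 12.0000
t=10: T_10 = 86.0000; y_10 − T_10 = 98 − 86.0000 = 12.0000
Mean deviation: (12.0000 + 12.0000 + 12.0000) / 3 = 12.00

12.00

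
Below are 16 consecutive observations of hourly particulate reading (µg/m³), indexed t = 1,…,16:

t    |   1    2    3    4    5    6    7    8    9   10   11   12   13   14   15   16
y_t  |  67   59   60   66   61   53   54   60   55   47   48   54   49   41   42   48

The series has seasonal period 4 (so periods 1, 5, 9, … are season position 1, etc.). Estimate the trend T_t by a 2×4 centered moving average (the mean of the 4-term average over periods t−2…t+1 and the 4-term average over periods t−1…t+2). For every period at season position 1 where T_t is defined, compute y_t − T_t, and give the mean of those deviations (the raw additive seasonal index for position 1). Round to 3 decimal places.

1.750

Season position 1 occurs at t = 5, 9, 13 (where T_t is defined).
t=5: T_5 = 59.25000; y_5 − T_5 = 61 − 59.25000 = 1.75000
t=9: T_9 = 53.25000; y_9 − T_9 = 55 − 53.25000 = 1.75000
t=13: T_13 = 47.25000; y_13 − T_13 = 49 − 47.25000 = 1.75000
Mean deviation: (1.75000 + 1.75000 + 1.75000) / 3 = 1.750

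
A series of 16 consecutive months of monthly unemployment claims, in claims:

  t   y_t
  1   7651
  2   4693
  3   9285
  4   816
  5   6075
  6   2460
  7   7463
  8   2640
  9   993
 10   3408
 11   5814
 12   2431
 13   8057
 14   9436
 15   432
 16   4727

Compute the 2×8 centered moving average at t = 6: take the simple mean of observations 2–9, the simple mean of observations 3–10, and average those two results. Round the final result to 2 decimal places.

Sum over 2–9: 4693 + 9285 + 816 + 6075 + 2460 + 7463 + 2640 + 993 = 34425
Sum over 3–10: 9285 + 816 + 6075 + 2460 + 7463 + 2640 + 993 + 3408 = 33140
CMA at t=6 = (34425 + 33140) / (2·8) = 67565 / 16 = 4222.81

4222.81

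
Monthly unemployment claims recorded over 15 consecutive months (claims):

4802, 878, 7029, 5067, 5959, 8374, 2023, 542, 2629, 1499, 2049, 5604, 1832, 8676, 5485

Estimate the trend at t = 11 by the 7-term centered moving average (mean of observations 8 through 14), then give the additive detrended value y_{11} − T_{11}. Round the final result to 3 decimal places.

-1212.571

Trend T_11 = (542 + 2629 + 1499 + 2049 + 5604 + 1832 + 8676) / 7 = 22831/7 = 3261.57143
Detrended value: 2049 − 3261.57143 = -1212.571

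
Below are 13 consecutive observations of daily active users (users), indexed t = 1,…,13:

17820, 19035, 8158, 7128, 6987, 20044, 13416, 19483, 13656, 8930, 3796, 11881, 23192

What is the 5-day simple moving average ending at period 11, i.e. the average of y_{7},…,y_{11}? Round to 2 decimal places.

11856.20

Sum of periods 7–11: 13416 + 19483 + 13656 + 8930 + 3796 = 59281
Divide by 5: 59281 / 5 = 11856.20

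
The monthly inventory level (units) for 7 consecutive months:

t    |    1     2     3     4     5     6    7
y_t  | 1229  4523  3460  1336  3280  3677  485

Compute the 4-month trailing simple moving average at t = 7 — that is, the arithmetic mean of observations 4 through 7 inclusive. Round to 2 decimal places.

2194.50

Sum of periods 4–7: 1336 + 3280 + 3677 + 485 = 8778
Divide by 4: 8778 / 4 = 2194.50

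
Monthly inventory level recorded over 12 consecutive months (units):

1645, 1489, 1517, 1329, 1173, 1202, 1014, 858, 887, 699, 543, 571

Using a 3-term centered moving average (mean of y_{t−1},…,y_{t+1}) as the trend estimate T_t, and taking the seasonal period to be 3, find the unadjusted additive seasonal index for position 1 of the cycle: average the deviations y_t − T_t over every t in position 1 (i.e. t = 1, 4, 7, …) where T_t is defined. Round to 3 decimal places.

-10.667

Season position 1 occurs at t = 4, 7, 10 (where T_t is defined).
t=4: T_4 = 1339.66667; y_4 − T_4 = 1329 − 1339.66667 = -10.66667
t=7: T_7 = 1024.66667; y_7 − T_7 = 1014 − 1024.66667 = -10.66667
t=10: T_10 = 709.66667; y_10 − T_10 = 699 − 709.66667 = -10.66667
Mean deviation: (-10.66667 + -10.66667 + -10.66667) / 3 = -10.667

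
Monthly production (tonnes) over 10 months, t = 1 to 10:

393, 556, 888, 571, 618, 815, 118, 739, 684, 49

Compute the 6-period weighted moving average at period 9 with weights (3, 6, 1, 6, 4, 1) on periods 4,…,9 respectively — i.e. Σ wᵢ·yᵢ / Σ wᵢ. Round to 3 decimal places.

504.000

Weighted sum: 3·571 + 6·618 + 1·815 + 6·118 + 4·739 + 1·684 = 1713 + 3708 + 815 + 708 + 2956 + 684 = 10584
Weight total: 3 + 6 + 1 + 6 + 4 + 1 = 21
WMA = 10584 / 21 = 504.000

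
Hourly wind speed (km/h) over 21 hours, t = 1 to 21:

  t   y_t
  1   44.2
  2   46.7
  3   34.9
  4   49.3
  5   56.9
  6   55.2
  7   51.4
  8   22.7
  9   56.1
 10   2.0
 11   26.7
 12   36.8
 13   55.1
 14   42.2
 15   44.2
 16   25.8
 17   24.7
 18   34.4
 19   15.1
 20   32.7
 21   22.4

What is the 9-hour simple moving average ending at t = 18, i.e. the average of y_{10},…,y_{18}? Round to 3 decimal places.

Sum of periods 10–18: 2.0 + 26.7 + 36.8 + 55.1 + 42.2 + 44.2 + 25.8 + 24.7 + 34.4 = 291.9
Divide by 9: 291.9 / 9 = 32.433

32.433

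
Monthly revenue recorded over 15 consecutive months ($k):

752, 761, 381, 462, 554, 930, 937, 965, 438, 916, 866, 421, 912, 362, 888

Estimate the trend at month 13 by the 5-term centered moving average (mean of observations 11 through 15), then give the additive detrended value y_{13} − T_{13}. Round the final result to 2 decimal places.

Trend T_13 = (866 + 421 + 912 + 362 + 888) / 5 = 3449/5 = 689.8000
Detrended value: 912 − 689.8000 = 222.20

222.20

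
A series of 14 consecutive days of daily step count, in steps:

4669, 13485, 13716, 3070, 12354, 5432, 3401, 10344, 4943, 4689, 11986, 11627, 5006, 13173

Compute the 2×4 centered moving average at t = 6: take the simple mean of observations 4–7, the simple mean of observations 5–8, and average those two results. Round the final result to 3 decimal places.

6973.500

Sum over 4–7: 3070 + 12354 + 5432 + 3401 = 24257
Sum over 5–8: 12354 + 5432 + 3401 + 10344 = 31531
CMA at t=6 = (24257 + 31531) / (2·4) = 55788 / 8 = 6973.500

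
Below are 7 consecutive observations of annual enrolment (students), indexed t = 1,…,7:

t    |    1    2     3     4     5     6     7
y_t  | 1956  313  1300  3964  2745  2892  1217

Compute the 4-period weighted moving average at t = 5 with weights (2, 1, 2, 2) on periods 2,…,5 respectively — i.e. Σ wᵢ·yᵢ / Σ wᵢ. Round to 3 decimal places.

2192.000

Weighted sum: 2·313 + 1·1300 + 2·3964 + 2·2745 = 626 + 1300 + 7928 + 5490 = 15344
Weight total: 2 + 1 + 2 + 2 = 7
WMA = 15344 / 7 = 2192.000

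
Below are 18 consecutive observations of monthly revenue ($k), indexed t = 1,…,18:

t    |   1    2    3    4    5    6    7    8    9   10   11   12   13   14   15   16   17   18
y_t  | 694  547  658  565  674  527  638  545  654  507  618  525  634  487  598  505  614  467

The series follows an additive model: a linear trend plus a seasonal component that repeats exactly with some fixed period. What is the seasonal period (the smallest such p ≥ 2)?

4

First differences y_{t+1} − y_t: -147, 111, -93, 109, -147, 111, -93, 109, -147, 111, …
The difference pattern repeats every 4 terms and not for any smaller step, so p = 4.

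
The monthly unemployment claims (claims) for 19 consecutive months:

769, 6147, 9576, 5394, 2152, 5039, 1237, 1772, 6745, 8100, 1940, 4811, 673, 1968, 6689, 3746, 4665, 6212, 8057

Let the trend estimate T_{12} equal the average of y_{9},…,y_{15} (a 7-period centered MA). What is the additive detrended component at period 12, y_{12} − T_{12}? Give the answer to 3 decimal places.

393.000

Trend T_12 = (6745 + 8100 + 1940 + 4811 + 673 + 1968 + 6689) / 7 = 30926/7 = 4418.00000
Detrended value: 4811 − 4418.00000 = 393.000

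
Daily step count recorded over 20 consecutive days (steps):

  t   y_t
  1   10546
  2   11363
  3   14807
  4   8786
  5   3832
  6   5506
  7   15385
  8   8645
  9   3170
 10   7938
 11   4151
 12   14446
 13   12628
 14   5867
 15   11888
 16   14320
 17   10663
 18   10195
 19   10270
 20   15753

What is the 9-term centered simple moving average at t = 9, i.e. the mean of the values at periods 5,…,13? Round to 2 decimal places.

8411.22

Sum of periods 5–13: 3832 + 5506 + 15385 + 8645 + 3170 + 7938 + 4151 + 14446 + 12628 = 75701
Divide by 9: 75701 / 9 = 8411.22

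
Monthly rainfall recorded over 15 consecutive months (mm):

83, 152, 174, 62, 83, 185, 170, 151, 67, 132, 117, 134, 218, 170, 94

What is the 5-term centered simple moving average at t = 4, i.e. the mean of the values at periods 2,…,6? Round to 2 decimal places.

131.20

Sum of periods 2–6: 152 + 174 + 62 + 83 + 185 = 656
Divide by 5: 656 / 5 = 131.20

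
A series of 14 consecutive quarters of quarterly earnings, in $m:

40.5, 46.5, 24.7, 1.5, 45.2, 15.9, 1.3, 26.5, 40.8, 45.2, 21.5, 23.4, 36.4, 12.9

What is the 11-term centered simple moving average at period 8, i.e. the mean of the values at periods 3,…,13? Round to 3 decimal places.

Sum of periods 3–13: 24.7 + 1.5 + 45.2 + 15.9 + 1.3 + 26.5 + 40.8 + 45.2 + 21.5 + 23.4 + 36.4 = 282.4
Divide by 11: 282.4 / 11 = 25.673

25.673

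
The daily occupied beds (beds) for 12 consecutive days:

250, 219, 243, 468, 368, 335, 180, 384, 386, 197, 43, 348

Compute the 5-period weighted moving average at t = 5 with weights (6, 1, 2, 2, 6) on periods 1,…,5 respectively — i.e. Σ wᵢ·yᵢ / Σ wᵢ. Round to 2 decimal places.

Weighted sum: 6·250 + 1·219 + 2·243 + 2·468 + 6·368 = 1500 + 219 + 486 + 936 + 2208 = 5349
Weight total: 6 + 1 + 2 + 2 + 6 = 17
WMA = 5349 / 17 = 314.65

314.65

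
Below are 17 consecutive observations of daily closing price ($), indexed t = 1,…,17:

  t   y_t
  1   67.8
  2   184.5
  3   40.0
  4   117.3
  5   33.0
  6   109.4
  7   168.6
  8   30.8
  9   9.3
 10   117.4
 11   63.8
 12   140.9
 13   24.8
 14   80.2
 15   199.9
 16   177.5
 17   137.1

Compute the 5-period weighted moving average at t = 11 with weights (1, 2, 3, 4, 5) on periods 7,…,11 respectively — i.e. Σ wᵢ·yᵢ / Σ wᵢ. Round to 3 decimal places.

69.780

Weighted sum: 1·168.6 + 2·30.8 + 3·9.3 + 4·117.4 + 5·63.8 = 168.6 + 61.6 + 27.9 + 469.6 + 319.0 = 1046.7
Weight total: 1 + 2 + 3 + 4 + 5 = 15
WMA = 1046.7 / 15 = 69.780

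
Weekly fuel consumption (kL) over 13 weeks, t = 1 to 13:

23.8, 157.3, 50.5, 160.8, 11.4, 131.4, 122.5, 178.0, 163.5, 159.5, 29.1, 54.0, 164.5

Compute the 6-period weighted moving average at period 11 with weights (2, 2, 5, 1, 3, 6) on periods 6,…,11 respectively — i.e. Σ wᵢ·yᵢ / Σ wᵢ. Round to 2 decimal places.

116.55

Weighted sum: 2·131.4 + 2·122.5 + 5·178.0 + 1·163.5 + 3·159.5 + 6·29.1 = 262.8 + 245.0 + 890.0 + 163.5 + 478.5 + 174.6 = 2214.4
Weight total: 2 + 2 + 5 + 1 + 3 + 6 = 19
WMA = 2214.4 / 19 = 116.55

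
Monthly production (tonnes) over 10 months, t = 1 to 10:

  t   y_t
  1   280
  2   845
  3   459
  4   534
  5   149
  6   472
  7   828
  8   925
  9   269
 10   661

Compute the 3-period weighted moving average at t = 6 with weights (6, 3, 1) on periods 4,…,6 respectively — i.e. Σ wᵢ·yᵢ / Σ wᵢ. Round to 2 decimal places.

412.30

Weighted sum: 6·534 + 3·149 + 1·472 = 3204 + 447 + 472 = 4123
Weight total: 6 + 3 + 1 = 10
WMA = 4123 / 10 = 412.30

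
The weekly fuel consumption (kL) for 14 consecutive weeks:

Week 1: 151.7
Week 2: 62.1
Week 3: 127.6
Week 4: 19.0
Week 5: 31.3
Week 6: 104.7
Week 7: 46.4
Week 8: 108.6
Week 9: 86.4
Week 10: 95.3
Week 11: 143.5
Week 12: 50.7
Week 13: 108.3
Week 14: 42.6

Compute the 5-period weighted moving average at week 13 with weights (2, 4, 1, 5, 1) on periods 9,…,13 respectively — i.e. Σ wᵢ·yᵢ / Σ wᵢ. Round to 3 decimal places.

81.485

Weighted sum: 2·86.4 + 4·95.3 + 1·143.5 + 5·50.7 + 1·108.3 = 172.8 + 381.2 + 143.5 + 253.5 + 108.3 = 1059.3
Weight total: 2 + 4 + 1 + 5 + 1 = 13
WMA = 1059.3 / 13 = 81.485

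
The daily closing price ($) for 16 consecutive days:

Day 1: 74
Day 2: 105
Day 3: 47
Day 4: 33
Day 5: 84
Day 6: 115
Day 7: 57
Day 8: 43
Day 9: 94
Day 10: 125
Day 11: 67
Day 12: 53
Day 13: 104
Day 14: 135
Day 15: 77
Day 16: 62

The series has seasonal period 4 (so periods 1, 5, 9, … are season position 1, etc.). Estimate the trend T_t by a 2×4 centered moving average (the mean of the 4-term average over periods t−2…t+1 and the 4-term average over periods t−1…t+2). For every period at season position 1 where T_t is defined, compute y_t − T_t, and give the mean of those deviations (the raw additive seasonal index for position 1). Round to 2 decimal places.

13.00

Season position 1 occurs at t = 5, 9, 13 (where T_t is defined).
t=5: T_5 = 71.0000; y_5 − T_5 = 84 − 71.0000 = 13.0000
t=9: T_9 = 81.0000; y_9 − T_9 = 94 − 81.0000 = 13.0000
t=13: T_13 = 91.0000; y_13 − T_13 = 104 − 91.0000 = 13.0000
Mean deviation: (13.0000 + 13.0000 + 13.0000) / 3 = 13.00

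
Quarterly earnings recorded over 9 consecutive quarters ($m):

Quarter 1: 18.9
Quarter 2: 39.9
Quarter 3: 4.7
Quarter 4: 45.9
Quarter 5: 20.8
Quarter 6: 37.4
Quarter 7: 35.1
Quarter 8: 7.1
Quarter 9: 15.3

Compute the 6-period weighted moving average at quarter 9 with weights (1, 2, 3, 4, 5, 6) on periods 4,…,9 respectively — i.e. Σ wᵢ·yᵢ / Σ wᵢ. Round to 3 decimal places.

Weighted sum: 1·45.9 + 2·20.8 + 3·37.4 + 4·35.1 + 5·7.1 + 6·15.3 = 45.9 + 41.6 + 112.2 + 140.4 + 35.5 + 91.8 = 467.4
Weight total: 1 + 2 + 3 + 4 + 5 + 6 = 21
WMA = 467.4 / 21 = 22.257

22.257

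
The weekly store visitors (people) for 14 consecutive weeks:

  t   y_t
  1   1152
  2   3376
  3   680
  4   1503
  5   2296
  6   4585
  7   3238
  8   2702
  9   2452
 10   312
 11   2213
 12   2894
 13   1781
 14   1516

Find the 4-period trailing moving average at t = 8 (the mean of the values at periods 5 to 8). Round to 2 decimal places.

Sum of periods 5–8: 2296 + 4585 + 3238 + 2702 = 12821
Divide by 4: 12821 / 4 = 3205.25

3205.25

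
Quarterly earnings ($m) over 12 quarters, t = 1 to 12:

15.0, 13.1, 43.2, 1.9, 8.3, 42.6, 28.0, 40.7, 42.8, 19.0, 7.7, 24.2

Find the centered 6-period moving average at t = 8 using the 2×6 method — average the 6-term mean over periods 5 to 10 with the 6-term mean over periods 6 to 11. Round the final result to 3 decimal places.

30.183

Sum over 5–10: 8.3 + 42.6 + 28.0 + 40.7 + 42.8 + 19.0 = 181.4
Sum over 6–11: 42.6 + 28.0 + 40.7 + 42.8 + 19.0 + 7.7 = 180.8
CMA at t=8 = (181.4 + 180.8) / (2·6) = 362.2 / 12 = 30.183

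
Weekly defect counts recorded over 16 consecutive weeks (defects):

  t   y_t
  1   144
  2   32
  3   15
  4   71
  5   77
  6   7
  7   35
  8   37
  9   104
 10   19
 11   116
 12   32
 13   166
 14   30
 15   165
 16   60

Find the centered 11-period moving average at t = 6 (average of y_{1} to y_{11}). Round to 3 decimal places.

Sum of periods 1–11: 144 + 32 + 15 + 71 + 77 + 7 + 35 + 37 + 104 + 19 + 116 = 657
Divide by 11: 657 / 11 = 59.727

59.727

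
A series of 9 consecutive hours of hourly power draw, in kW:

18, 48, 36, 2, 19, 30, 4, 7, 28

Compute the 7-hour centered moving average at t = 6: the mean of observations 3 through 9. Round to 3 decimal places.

Sum of periods 3–9: 36 + 2 + 19 + 30 + 4 + 7 + 28 = 126
Divide by 7: 126 / 7 = 18.000

18.000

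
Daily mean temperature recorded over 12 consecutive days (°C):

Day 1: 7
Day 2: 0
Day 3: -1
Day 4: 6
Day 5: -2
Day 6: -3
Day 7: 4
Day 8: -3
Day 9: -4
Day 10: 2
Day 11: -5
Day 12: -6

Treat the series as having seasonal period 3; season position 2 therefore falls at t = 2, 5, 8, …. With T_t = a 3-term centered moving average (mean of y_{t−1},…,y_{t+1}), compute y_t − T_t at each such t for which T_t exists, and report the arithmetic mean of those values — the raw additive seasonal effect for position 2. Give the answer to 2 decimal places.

-2.08

Season position 2 occurs at t = 2, 5, 8, 11 (where T_t is defined).
t=2: T_2 = 2.0000; y_2 − T_2 = 0 − 2.0000 = -2.0000
t=5: T_5 = 0.3333; y_5 − T_5 = -2 − 0.3333 = -2.3333
t=8: T_8 = -1.0000; y_8 − T_8 = -3 − -1.0000 = -2.0000
t=11: T_11 = -3.0000; y_11 − T_11 = -5 − -3.0000 = -2.0000
Mean deviation: (-2.0000 + -2.3333 + -2.0000 + -2.0000) / 4 = -2.08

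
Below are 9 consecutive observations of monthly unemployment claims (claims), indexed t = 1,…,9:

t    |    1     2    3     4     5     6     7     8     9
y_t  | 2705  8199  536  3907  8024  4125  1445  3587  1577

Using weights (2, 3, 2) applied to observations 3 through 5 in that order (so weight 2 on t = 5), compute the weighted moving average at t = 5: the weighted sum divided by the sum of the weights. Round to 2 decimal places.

4120.14

Weighted sum: 2·536 + 3·3907 + 2·8024 = 1072 + 11721 + 16048 = 28841
Weight total: 2 + 3 + 2 = 7
WMA = 28841 / 7 = 4120.14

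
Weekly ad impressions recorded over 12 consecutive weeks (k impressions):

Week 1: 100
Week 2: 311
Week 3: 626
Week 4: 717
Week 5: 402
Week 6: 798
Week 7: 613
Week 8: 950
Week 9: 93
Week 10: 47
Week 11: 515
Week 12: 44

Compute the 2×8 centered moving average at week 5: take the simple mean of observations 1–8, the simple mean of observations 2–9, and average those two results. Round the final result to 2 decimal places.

564.19

Sum over 1–8: 100 + 311 + 626 + 717 + 402 + 798 + 613 + 950 = 4517
Sum over 2–9: 311 + 626 + 717 + 402 + 798 + 613 + 950 + 93 = 4510
CMA at t=5 = (4517 + 4510) / (2·8) = 9027 / 16 = 564.19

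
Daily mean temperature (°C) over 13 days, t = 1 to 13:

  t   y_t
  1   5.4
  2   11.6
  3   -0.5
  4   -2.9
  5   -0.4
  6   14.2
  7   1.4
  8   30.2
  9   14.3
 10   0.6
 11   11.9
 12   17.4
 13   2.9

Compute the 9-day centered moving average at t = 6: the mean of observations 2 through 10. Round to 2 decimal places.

7.61

Sum of periods 2–10: 11.6 + (-0.5) + (-2.9) + (-0.4) + 14.2 + 1.4 + 30.2 + 14.3 + 0.6 = 68.5
Divide by 9: 68.5 / 9 = 7.61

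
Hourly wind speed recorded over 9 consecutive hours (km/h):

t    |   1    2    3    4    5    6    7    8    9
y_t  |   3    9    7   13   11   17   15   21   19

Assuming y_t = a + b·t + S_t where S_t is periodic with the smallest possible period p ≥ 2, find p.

2

First differences y_{t+1} − y_t: 6, -2, 6, -2, 6, -2, …
The difference pattern repeats every 2 terms and not for any smaller step, so p = 2.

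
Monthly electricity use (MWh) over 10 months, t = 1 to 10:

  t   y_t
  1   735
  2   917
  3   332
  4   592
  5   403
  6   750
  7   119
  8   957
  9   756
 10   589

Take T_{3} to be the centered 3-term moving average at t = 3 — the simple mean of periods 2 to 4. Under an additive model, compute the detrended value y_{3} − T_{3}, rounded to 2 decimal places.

Trend T_3 = (917 + 332 + 592) / 3 = 1841/3 = 613.6667
Detrended value: 332 − 613.6667 = -281.67

-281.67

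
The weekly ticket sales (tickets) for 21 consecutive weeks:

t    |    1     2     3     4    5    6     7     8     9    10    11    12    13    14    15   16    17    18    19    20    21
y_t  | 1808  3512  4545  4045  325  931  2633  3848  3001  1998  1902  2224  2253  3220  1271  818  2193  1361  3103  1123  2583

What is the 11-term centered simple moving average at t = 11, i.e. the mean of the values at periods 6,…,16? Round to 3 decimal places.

2190.818

Sum of periods 6–16: 931 + 2633 + 3848 + 3001 + 1998 + 1902 + 2224 + 2253 + 3220 + 1271 + 818 = 24099
Divide by 11: 24099 / 11 = 2190.818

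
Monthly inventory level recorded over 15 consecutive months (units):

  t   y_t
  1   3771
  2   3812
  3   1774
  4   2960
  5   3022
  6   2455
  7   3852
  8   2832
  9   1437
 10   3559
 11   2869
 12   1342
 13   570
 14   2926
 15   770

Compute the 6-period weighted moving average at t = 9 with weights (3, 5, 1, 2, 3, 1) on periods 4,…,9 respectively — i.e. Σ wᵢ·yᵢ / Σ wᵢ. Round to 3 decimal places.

Weighted sum: 3·2960 + 5·3022 + 1·2455 + 2·3852 + 3·2832 + 1·1437 = 8880 + 15110 + 2455 + 7704 + 8496 + 1437 = 44082
Weight total: 3 + 5 + 1 + 2 + 3 + 1 = 15
WMA = 44082 / 15 = 2938.800

2938.800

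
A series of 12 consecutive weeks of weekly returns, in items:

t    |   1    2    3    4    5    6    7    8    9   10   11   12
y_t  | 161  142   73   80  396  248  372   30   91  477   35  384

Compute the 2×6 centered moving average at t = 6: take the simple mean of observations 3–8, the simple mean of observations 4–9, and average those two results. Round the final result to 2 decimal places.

Sum over 3–8: 73 + 80 + 396 + 248 + 372 + 30 = 1199
Sum over 4–9: 80 + 396 + 248 + 372 + 30 + 91 = 1217
CMA at t=6 = (1199 + 1217) / (2·6) = 2416 / 12 = 201.33

201.33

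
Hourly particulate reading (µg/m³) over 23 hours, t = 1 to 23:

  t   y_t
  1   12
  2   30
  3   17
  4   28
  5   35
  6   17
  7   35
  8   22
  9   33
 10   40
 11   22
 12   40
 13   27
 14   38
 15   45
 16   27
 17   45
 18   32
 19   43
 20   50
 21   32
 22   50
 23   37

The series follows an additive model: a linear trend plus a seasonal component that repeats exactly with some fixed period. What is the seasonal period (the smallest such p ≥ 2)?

5

First differences y_{t+1} − y_t: 18, -13, 11, 7, -18, 18, -13, 11, 7, -18, 18, -13, …
The difference pattern repeats every 5 terms and not for any smaller step, so p = 5.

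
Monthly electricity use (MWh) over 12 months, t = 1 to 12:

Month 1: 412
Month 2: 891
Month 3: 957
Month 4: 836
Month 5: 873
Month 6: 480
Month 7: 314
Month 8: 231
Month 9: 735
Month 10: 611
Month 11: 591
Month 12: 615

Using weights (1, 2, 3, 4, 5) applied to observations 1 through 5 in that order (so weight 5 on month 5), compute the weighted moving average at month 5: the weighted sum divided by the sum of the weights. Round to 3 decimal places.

Weighted sum: 1·412 + 2·891 + 3·957 + 4·836 + 5·873 = 412 + 1782 + 2871 + 3344 + 4365 = 12774
Weight total: 1 + 2 + 3 + 4 + 5 = 15
WMA = 12774 / 15 = 851.600

851.600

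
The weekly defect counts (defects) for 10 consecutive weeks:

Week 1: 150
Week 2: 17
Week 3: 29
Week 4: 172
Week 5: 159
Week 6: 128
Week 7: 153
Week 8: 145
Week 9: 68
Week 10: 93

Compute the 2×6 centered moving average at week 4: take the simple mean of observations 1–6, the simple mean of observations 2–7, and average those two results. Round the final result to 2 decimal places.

109.42

Sum over 1–6: 150 + 17 + 29 + 172 + 159 + 128 = 655
Sum over 2–7: 17 + 29 + 172 + 159 + 128 + 153 = 658
CMA at t=4 = (655 + 658) / (2·6) = 1313 / 12 = 109.42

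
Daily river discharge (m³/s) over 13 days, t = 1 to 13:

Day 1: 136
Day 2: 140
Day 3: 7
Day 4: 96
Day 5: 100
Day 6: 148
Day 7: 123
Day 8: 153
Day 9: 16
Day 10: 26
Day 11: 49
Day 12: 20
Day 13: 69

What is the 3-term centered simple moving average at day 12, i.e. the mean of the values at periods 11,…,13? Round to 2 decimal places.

Sum of periods 11–13: 49 + 20 + 69 = 138
Divide by 3: 138 / 3 = 46.00

46.00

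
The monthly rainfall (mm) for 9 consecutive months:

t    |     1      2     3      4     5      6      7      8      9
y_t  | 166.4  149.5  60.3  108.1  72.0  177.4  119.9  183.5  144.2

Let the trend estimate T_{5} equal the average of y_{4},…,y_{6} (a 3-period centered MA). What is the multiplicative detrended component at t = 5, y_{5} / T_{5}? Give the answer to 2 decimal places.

Trend T_5 = (108.1 + 72.0 + 177.4) / 3 = 357.5/3 = 119.1667
Ratio to trend: 72.0 / 119.1667 = 0.60

0.60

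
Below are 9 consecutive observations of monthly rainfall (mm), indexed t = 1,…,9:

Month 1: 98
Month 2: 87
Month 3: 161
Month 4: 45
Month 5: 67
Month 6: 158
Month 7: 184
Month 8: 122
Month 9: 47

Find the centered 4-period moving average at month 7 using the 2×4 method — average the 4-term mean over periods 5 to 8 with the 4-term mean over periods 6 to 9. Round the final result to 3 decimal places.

Sum over 5–8: 67 + 158 + 184 + 122 = 531
Sum over 6–9: 158 + 184 + 122 + 47 = 511
CMA at t=7 = (531 + 511) / (2·4) = 1042 / 8 = 130.250

130.250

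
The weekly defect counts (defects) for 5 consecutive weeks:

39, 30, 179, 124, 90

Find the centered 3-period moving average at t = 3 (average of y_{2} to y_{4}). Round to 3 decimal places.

111.000

Sum of periods 2–4: 30 + 179 + 124 = 333
Divide by 3: 333 / 3 = 111.000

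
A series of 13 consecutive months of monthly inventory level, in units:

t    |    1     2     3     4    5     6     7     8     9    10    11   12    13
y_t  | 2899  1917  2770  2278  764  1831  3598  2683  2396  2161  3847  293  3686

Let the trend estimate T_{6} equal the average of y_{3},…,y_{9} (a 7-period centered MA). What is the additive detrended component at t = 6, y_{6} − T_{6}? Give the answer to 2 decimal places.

Trend T_6 = (2770 + 2278 + 764 + 1831 + 3598 + 2683 + 2396) / 7 = 16320/7 = 2331.4286
Detrended value: 1831 − 2331.4286 = -500.43

-500.43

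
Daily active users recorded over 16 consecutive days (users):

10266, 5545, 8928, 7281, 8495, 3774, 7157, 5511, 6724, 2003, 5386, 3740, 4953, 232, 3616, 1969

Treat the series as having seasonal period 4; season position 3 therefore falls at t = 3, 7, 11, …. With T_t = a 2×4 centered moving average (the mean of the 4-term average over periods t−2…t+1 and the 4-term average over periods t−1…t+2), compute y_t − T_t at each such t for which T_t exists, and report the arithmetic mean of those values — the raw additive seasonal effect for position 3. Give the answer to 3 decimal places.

1144.208

Season position 3 occurs at t = 3, 7, 11 (where T_t is defined).
t=3: T_3 = 7783.62500; y_3 − T_3 = 8928 − 7783.62500 = 1144.37500
t=7: T_7 = 6012.87500; y_7 − T_7 = 7157 − 6012.87500 = 1144.12500
t=11: T_11 = 4241.87500; y_11 − T_11 = 5386 − 4241.87500 = 1144.12500
Mean deviation: (1144.37500 + 1144.12500 + 1144.12500) / 3 = 1144.208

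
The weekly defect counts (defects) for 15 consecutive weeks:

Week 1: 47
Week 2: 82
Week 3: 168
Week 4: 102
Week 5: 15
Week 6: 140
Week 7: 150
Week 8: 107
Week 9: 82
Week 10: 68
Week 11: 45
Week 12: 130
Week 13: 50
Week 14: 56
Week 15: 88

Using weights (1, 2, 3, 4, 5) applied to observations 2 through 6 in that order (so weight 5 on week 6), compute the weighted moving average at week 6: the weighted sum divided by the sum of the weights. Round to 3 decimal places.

Weighted sum: 1·82 + 2·168 + 3·102 + 4·15 + 5·140 = 82 + 336 + 306 + 60 + 700 = 1484
Weight total: 1 + 2 + 3 + 4 + 5 = 15
WMA = 1484 / 15 = 98.933

98.933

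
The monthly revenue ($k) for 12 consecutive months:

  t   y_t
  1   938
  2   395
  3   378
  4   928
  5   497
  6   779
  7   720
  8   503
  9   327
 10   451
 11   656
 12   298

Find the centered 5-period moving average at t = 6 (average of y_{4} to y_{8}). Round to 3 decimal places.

685.400

Sum of periods 4–8: 928 + 497 + 779 + 720 + 503 = 3427
Divide by 5: 3427 / 5 = 685.400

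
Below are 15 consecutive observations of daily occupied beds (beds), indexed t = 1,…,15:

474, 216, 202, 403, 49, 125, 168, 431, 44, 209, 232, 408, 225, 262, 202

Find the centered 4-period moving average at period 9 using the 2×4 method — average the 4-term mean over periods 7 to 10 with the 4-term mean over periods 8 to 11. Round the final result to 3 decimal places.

Sum over 7–10: 168 + 431 + 44 + 209 = 852
Sum over 8–11: 431 + 44 + 209 + 232 = 916
CMA at t=9 = (852 + 916) / (2·4) = 1768 / 8 = 221.000

221.000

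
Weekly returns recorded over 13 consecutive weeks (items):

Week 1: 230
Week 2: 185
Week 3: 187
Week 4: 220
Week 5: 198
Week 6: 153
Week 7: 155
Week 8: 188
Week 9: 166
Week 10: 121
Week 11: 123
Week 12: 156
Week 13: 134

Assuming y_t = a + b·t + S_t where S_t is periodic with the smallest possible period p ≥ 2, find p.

4

First differences y_{t+1} − y_t: -45, 2, 33, -22, -45, 2, 33, -22, -45, 2, …
The difference pattern repeats every 4 terms and not for any smaller step, so p = 4.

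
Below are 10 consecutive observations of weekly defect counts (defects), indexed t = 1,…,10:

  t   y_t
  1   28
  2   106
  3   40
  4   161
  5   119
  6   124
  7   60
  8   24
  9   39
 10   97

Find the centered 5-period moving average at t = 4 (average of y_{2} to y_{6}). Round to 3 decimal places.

110.000

Sum of periods 2–6: 106 + 40 + 161 + 119 + 124 = 550
Divide by 5: 550 / 5 = 110.000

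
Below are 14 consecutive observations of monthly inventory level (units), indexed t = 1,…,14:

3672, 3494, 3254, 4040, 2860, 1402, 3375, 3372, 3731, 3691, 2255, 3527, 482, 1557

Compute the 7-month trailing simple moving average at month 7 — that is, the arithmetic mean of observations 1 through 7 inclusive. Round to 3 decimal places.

3156.714

Sum of periods 1–7: 3672 + 3494 + 3254 + 4040 + 2860 + 1402 + 3375 = 22097
Divide by 7: 22097 / 7 = 3156.714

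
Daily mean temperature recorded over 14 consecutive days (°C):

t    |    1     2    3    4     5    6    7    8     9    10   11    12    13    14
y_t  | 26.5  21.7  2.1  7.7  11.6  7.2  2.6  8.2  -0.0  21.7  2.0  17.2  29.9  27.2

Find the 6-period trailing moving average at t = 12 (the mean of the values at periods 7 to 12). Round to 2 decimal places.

Sum of periods 7–12: 2.6 + 8.2 + (-0.0) + 21.7 + 2.0 + 17.2 = 51.7
Divide by 6: 51.7 / 6 = 8.62

8.62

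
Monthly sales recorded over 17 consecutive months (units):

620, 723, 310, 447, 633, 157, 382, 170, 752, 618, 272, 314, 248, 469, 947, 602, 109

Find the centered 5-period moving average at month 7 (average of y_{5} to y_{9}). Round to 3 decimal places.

418.800

Sum of periods 5–9: 633 + 157 + 382 + 170 + 752 = 2094
Divide by 5: 2094 / 5 = 418.800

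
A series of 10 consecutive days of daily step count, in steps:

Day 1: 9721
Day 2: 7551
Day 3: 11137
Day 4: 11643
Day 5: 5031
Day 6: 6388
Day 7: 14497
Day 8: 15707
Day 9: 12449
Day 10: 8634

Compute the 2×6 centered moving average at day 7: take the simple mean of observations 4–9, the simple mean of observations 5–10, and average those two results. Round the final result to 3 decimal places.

10701.750

Sum over 4–9: 11643 + 5031 + 6388 + 14497 + 15707 + 12449 = 65715
Sum over 5–10: 5031 + 6388 + 14497 + 15707 + 12449 + 8634 = 62706
CMA at t=7 = (65715 + 62706) / (2·6) = 128421 / 12 = 10701.750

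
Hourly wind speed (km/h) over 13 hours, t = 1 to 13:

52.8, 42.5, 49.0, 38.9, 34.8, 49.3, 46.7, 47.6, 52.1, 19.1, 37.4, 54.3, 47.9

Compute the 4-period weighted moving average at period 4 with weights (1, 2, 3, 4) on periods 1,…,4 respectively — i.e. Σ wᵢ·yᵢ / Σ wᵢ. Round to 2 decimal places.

Weighted sum: 1·52.8 + 2·42.5 + 3·49.0 + 4·38.9 = 52.8 + 85.0 + 147.0 + 155.6 = 440.4
Weight total: 1 + 2 + 3 + 4 = 10
WMA = 440.4 / 10 = 44.04

44.04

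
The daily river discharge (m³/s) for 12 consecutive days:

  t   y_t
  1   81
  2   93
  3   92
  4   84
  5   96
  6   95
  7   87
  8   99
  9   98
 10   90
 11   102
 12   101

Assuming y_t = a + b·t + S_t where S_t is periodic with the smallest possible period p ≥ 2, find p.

First differences y_{t+1} − y_t: 12, -1, -8, 12, -1, -8, 12, -1, …
The difference pattern repeats every 3 terms and not for any smaller step, so p = 3.

3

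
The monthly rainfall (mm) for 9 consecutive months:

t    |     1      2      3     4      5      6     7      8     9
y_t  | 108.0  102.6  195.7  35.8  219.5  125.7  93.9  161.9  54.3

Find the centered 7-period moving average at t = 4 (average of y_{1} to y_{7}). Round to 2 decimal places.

125.89

Sum of periods 1–7: 108.0 + 102.6 + 195.7 + 35.8 + 219.5 + 125.7 + 93.9 = 881.2
Divide by 7: 881.2 / 7 = 125.89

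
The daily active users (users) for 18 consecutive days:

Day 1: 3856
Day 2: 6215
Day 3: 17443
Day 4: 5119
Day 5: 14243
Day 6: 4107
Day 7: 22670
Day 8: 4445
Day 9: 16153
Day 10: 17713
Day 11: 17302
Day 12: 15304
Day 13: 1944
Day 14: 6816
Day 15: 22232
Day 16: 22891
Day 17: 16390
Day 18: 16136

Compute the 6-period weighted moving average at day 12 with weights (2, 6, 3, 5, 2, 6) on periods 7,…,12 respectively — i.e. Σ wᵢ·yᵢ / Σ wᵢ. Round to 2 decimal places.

Weighted sum: 2·22670 + 6·4445 + 3·16153 + 5·17713 + 2·17302 + 6·15304 = 45340 + 26670 + 48459 + 88565 + 34604 + 91824 = 335462
Weight total: 2 + 6 + 3 + 5 + 2 + 6 = 24
WMA = 335462 / 24 = 13977.58

13977.58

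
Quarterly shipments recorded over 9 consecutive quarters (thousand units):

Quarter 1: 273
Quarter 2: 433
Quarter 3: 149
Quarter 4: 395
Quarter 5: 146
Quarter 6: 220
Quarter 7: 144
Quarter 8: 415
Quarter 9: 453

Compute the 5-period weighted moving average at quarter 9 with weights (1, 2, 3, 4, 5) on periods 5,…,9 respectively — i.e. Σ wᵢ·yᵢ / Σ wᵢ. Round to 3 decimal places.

Weighted sum: 1·146 + 2·220 + 3·144 + 4·415 + 5·453 = 146 + 440 + 432 + 1660 + 2265 = 4943
Weight total: 1 + 2 + 3 + 4 + 5 = 15
WMA = 4943 / 15 = 329.533

329.533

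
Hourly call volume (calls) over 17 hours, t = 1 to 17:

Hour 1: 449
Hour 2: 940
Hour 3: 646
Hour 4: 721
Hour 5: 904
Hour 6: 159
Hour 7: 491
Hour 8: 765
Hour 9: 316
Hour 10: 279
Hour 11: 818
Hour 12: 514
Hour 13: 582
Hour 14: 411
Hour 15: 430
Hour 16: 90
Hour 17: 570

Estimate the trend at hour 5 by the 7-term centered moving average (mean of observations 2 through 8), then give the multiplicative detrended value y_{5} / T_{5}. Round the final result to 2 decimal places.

1.37

Trend T_5 = (940 + 646 + 721 + 904 + 159 + 491 + 765) / 7 = 4626/7 = 660.8571
Ratio to trend: 904 / 660.8571 = 1.37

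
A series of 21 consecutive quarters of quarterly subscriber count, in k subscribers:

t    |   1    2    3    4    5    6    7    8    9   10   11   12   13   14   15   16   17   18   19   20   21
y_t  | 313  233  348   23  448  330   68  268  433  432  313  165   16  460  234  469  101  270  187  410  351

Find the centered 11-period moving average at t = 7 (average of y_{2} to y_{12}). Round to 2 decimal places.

Sum of periods 2–12: 233 + 348 + 23 + 448 + 330 + 68 + 268 + 433 + 432 + 313 + 165 = 3061
Divide by 11: 3061 / 11 = 278.27

278.27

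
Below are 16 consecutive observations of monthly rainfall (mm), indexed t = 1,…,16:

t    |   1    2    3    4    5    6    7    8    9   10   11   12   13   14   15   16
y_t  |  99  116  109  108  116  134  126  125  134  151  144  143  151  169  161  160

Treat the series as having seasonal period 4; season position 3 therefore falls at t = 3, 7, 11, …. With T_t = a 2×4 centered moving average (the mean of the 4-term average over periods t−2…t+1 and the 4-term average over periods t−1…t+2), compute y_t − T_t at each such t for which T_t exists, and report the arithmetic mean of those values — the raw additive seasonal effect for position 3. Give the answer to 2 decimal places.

Season position 3 occurs at t = 3, 7, 11 (where T_t is defined).
t=3: T_3 = 110.1250; y_3 − T_3 = 109 − 110.1250 = -1.1250
t=7: T_7 = 127.5000; y_7 − T_7 = 126 − 127.5000 = -1.5000
t=11: T_11 = 145.1250; y_11 − T_11 = 144 − 145.1250 = -1.1250
Mean deviation: (-1.1250 + -1.5000 + -1.1250) / 3 = -1.25

-1.25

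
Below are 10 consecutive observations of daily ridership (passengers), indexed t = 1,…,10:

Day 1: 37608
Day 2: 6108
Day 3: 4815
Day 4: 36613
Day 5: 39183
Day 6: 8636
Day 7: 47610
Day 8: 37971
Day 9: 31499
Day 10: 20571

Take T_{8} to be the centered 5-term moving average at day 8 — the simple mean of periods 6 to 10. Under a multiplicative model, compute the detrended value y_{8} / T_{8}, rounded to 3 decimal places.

1.298

Trend T_8 = (8636 + 47610 + 37971 + 31499 + 20571) / 5 = 146287/5 = 29257.40000
Ratio to trend: 37971 / 29257.40000 = 1.298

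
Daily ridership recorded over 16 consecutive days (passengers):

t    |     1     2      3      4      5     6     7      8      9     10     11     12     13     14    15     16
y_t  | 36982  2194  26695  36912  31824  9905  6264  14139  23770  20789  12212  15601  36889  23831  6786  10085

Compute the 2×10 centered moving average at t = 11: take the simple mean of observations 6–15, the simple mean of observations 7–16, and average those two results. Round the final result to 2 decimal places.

17027.60

Sum over 6–15: 9905 + 6264 + 14139 + 23770 + 20789 + 12212 + 15601 + 36889 + 23831 + 6786 = 170186
Sum over 7–16: 6264 + 14139 + 23770 + 20789 + 12212 + 15601 + 36889 + 23831 + 6786 + 10085 = 170366
CMA at t=11 = (170186 + 170366) / (2·10) = 340552 / 20 = 17027.60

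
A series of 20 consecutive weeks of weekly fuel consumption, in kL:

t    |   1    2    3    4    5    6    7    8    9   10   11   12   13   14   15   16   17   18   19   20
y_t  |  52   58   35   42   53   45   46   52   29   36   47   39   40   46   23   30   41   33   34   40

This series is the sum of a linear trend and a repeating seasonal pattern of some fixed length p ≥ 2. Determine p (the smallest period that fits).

6

First differences y_{t+1} − y_t: 6, -23, 7, 11, -8, 1, 6, -23, 7, 11, -8, 1, 6, -23, …
The difference pattern repeats every 6 terms and not for any smaller step, so p = 6.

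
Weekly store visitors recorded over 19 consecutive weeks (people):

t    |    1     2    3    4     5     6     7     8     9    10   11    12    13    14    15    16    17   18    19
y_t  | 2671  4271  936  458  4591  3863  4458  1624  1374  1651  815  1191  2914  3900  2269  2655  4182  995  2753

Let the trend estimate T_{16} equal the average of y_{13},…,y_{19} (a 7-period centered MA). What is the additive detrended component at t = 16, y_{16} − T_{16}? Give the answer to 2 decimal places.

Trend T_16 = (2914 + 3900 + 2269 + 2655 + 4182 + 995 + 2753) / 7 = 19668/7 = 2809.7143
Detrended value: 2655 − 2809.7143 = -154.71

-154.71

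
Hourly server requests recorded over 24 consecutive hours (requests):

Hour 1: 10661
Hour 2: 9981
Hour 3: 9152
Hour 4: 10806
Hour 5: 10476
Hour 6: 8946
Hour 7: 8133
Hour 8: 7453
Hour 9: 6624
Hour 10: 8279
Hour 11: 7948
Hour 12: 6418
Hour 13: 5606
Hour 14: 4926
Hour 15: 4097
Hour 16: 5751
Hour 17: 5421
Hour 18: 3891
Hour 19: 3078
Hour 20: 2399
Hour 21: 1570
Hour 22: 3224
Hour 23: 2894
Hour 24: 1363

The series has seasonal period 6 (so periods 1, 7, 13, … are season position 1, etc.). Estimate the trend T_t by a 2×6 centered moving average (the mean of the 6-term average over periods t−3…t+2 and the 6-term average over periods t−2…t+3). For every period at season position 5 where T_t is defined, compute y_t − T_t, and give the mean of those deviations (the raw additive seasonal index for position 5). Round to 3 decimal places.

Season position 5 occurs at t = 5, 11, 17 (where T_t is defined).
t=5: T_5 = 9371.66667; y_5 − T_5 = 10476 − 9371.66667 = 1104.33333
t=11: T_11 = 6844.08333; y_11 − T_11 = 7948 − 6844.08333 = 1103.91667
t=17: T_17 = 4316.75000; y_17 − T_17 = 5421 − 4316.75000 = 1104.25000
Mean deviation: (1104.33333 + 1103.91667 + 1104.25000) / 3 = 1104.167

1104.167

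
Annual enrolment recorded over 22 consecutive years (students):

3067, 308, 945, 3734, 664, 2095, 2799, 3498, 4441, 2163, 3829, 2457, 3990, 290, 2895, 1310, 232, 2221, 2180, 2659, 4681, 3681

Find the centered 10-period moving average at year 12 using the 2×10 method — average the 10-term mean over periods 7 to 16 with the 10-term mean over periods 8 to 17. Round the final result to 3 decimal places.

Sum over 7–16: 2799 + 3498 + 4441 + 2163 + 3829 + 2457 + 3990 + 290 + 2895 + 1310 = 27672
Sum over 8–17: 3498 + 4441 + 2163 + 3829 + 2457 + 3990 + 290 + 2895 + 1310 + 232 = 25105
CMA at t=12 = (27672 + 25105) / (2·10) = 52777 / 20 = 2638.850

2638.850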